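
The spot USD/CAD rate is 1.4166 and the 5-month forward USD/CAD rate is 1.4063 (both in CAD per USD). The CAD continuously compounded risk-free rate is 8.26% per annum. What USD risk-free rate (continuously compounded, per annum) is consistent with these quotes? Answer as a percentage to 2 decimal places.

10.01%

F = S·e^((r_CAD − r_USD)T) ⇒ r_USD = r_CAD − ln(F/S)/T
ln(1.4063/1.4166) = -0.007297; /(5/12) = -0.017513
r_USD = 0.0826 + 0.017513 = 0.100113
r_USD = 10.01%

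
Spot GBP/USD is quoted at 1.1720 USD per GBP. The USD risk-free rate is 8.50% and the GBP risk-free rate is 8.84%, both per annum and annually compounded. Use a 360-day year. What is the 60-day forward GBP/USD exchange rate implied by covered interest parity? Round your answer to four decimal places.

1.1714

By covered interest parity, F = S · (1+r_USD)^T / (1+r_GBP)^T
= 1.1720 × 1.013690 / 1.014218 = 1.1720 × 0.999479
F = 1.1714 USD per GBP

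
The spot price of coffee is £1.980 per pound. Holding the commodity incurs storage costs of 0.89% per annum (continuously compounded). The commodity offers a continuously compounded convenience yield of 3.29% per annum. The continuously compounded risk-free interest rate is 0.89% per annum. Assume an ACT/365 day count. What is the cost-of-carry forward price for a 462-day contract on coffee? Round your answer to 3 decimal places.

Net carry = r + u − y = 0.0089 + 0.0089 − 0.0329 = -0.0151
F = S·e^((r+u−y)T) = 1.980 · e^(-0.0151 × 462/365) = 1.980 · e^-0.019113
= 1.980 × 0.981068 = £1.943 per pound

£1.943 per pound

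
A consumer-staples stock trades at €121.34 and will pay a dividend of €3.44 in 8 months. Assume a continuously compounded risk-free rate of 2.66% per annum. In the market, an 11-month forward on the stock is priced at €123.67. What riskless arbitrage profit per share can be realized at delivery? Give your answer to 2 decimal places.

PV(dividends) I = 3.44·e^(−0.0266·8/12) = 3.3795
Fair forward F* = (S − I)·e^(rT) = (121.34 − 3.3795)·e^0.024383 = 117.9605 × 1.024683 = 120.8721
Market €123.67 > fair 120.8721: forward overpriced → cash-and-carry (borrow at r, buy the stock and collect the dividends, short the forward).
Profit at T = |F_mkt − F*| = |123.67 − 120.8721| = €2.80 per share

€2.80 per share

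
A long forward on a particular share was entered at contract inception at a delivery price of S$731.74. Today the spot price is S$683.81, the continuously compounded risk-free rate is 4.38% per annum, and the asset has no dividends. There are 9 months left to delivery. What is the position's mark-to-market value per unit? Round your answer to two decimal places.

Current fair forward for the remaining 9 months: F = S·e^(r·T), r = 0.0438
F = 683.81 · e^(0.0438 × 9/12) = 683.81 × 1.033396 = 706.6465
Value of long forward = (F − K)·e^(−rT) = (706.6465 − 731.74) · e^(−0.0438·9/12)
= -25.0935 × 0.967684 = -24.28

-S$24.28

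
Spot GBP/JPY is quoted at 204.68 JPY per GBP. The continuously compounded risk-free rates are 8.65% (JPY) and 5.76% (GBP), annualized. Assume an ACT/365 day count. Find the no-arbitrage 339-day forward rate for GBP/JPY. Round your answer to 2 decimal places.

F = S·e^((r_JPY − r_GBP)T) = 204.68 · e^((0.0865 − 0.0576) × 339/365)
= 204.68 · e^0.026841 = 204.68 × 1.027204
F = 210.25 JPY per GBP

210.25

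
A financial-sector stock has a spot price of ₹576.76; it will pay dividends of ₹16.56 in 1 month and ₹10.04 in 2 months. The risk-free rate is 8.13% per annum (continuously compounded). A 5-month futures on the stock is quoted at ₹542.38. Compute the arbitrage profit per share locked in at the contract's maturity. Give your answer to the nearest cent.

PV(dividends) I = 16.56·e^(−0.0813·1/12) + 10.04·e^(−0.0813·2/12) = 26.3531
Fair futures F* = (S − I)·e^(rT) = (576.76 − 26.3531)·e^0.033875 = 550.4069 × 1.034455 = 569.3712
Market ₹542.38 < fair 569.3712: forward underpriced → reverse cash-and-carry (short the stock, invest proceeds at r, pay the dividends, go long the forward).
Profit at T = |F_mkt − F*| = |542.38 − 569.3712| = ₹26.99 per share

₹26.99 per share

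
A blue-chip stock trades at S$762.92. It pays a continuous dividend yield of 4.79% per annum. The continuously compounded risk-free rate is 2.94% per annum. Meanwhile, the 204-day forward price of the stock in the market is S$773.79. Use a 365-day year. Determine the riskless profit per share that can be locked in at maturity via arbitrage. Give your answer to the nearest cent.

S$18.72 per share

Fair forward: F* = S·e^(carry·T), with carry = (r − q) = 0.0294 − 0.0479 = -0.0185
F* = 762.92 · e^(-0.0185 × 204/365) = 762.92 · e^-0.010340 = 762.92 × 0.989713 = S$755.0718
Market S$773.79 > fair S$755.0718: forward overpriced → cash-and-carry (buy spot, short the forward).
At maturity, profit = |F_mkt − F*| = |773.79 − 755.0718| = S$18.72 per share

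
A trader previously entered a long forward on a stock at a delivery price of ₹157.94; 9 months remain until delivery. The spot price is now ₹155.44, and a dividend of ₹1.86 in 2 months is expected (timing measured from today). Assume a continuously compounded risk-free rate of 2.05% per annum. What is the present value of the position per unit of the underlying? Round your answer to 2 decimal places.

-₹1.94

PV(remaining dividends) I = 1.86·e^(−0.0205·2/12) = 1.8537
Current forward F = (S − I)·e^(rT) = (155.44 − 1.8537)·e^(0.0205·9/12) = 153.5863 × 1.015494 = 155.9660
Value (long) = (F − K)·e^(−rT) = (155.9660 − 157.94) × 0.984743 = -1.9439
Value = -₹1.94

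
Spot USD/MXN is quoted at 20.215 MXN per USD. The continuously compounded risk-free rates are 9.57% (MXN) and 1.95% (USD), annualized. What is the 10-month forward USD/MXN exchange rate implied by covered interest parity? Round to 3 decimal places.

F = S·e^((r_MXN − r_USD)T) = 20.215 · e^((0.0957 − 0.0195) × 10/12)
= 20.215 · e^0.063500 = 20.215 × 1.065559
F = 21.540 MXN per USD

21.540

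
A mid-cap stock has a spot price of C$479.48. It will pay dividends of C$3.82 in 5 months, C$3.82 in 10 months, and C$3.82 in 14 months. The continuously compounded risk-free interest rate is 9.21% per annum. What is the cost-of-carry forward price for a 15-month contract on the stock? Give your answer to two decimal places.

PV(dividends) I = 3.82·e^(−0.0921·5/12) + 3.82·e^(−0.0921·10/12) + 3.82·e^(−0.0921·14/12)
I = 3.6762 + 3.5378 + 3.4308 = 10.6448
F = (S − I)·e^(rT) = (479.48 − 10.6448) · e^(0.0921·15/12)
= 468.8352 · e^0.115125 = 468.8352 × 1.122014 = C$526.04

C$526.04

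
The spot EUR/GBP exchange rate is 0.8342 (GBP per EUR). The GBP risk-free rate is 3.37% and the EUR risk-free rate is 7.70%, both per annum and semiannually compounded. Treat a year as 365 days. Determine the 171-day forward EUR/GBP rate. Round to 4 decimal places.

0.8179

By covered interest parity, F = S · (1+r_GBP/2)^(2T) / (1+r_EUR/2)^(2T)
= 0.8342 × 1.015780 / 1.036031 = 0.8342 × 0.980453
F = 0.8179 GBP per EUR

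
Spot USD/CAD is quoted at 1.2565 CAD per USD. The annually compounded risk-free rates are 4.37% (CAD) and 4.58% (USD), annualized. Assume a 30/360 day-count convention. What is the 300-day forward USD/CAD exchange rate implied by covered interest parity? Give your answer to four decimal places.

By covered interest parity, F = S · (1+r_CAD)^T / (1+r_USD)^T
= 1.2565 × 1.036286 / 1.038024 = 1.2565 × 0.998326
F = 1.2544 CAD per USD

1.2544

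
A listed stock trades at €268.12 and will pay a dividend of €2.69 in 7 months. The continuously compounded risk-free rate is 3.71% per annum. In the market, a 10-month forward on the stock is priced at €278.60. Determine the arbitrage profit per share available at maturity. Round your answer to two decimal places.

€4.78 per share

PV(dividends) I = 2.69·e^(−0.0371·7/12) = 2.6324
Fair forward F* = (S − I)·e^(rT) = (268.12 − 2.6324)·e^0.030917 = 265.4876 × 1.031400 = 273.8239
Market €278.60 > fair 273.8239: forward overpriced → cash-and-carry (borrow at r, buy the stock and collect the dividends, short the forward).
Profit at T = |F_mkt − F*| = |278.60 − 273.8239| = €4.78 per share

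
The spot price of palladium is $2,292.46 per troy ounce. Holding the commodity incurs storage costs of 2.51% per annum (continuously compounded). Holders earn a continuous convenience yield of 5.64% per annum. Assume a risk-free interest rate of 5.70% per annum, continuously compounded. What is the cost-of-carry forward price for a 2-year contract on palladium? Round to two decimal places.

Net carry = r + u − y = 0.0570 + 0.0251 − 0.0564 = 0.0257
F = S·e^((r+u−y)T) = 2292.46 · e^(0.0257 × 2) = 2292.46 · e^0.05140000
= 2292.46 × 1.05274391 = $2,413.37 per troy ounce

$2,413.37 per troy ounce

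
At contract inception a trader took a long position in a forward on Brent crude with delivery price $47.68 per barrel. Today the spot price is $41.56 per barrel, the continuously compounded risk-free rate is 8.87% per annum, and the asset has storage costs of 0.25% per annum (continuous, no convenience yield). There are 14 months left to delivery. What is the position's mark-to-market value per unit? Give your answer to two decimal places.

-$1.31 per barrel

Current fair forward for the remaining 14 months: F = S·e^((r + u)·T), (r + u) = 0.0887 + 0.0025 = 0.0912
F = 41.56 · e^(0.0912 × 14/12) = 41.56 × 1.112267 = 46.2258
Value of long forward = (F − K)·e^(−rT) = (46.2258 − 47.68) · e^(−0.0887·14/12)
= -1.4542 × 0.901691 = -1.31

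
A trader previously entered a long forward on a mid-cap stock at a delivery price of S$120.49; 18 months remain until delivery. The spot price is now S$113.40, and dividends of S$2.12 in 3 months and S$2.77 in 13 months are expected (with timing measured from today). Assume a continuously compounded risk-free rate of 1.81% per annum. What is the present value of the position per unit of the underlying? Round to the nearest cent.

-S$8.69

PV(remaining dividends) I = 2.12·e^(−0.0181·3/12) + 2.77·e^(−0.0181·13/12) = 4.8266
Current forward F = (S − I)·e^(rT) = (113.40 − 4.8266)·e^(0.0181·18/12) = 108.5734 × 1.027522 = 111.5616
Value (long) = (F − K)·e^(−rT) = (111.5616 − 120.49) × 0.973215 = -8.6893
Value = -S$8.69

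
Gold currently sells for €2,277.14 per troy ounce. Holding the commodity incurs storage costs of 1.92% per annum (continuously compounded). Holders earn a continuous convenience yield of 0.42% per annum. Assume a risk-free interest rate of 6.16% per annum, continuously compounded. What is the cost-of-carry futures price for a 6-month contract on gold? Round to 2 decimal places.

€2,366.05 per troy ounce

Net carry = r + u − y = 0.0616 + 0.0192 − 0.0042 = 0.0766
F = S·e^((r+u−y)T) = 2277.14 · e^(0.0766 × 6/12) = 2277.14 · e^0.03830000
= 2277.14 × 1.03904290 = €2,366.05 per troy ounce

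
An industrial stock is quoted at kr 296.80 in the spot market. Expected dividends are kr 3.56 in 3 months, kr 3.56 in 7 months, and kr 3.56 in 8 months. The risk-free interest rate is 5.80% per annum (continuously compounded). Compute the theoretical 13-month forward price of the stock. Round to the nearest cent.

kr 305.00

PV(dividends) I = 3.56·e^(−0.0580·3/12) + 3.56·e^(−0.0580·7/12) + 3.56·e^(−0.0580·8/12)
I = 3.5088 + 3.4416 + 3.4250 = 10.3754
F = (S − I)·e^(rT) = (296.80 − 10.3754) · e^(0.0580·13/12)
= 286.4246 · e^0.062833 = 286.4246 × 1.064849 = kr 305.00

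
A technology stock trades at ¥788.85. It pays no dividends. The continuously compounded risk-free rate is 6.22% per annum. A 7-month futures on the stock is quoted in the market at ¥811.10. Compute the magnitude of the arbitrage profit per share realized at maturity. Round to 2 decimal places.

¥6.90 per share

Fair futures: F* = S·e^(carry·T), with carry = r = 0.0622
F* = 788.85 · e^(0.0622 × 7/12) = 788.85 · e^0.036283 = 788.85 × 1.036949 = ¥817.9972
Market ¥811.10 < fair ¥817.9972: forward underpriced → reverse cash-and-carry (short spot, go long the forward).
At maturity, profit = |F_mkt − F*| = |811.10 − 817.9972| = ¥6.90 per share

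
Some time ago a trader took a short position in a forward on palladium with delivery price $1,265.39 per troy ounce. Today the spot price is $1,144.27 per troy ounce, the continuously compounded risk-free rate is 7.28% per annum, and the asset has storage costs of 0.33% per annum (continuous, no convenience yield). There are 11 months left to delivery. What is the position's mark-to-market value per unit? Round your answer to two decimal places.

$35.97 per troy ounce

Current fair forward for the remaining 11 months: F = S·e^((r + u)·T), (r + u) = 0.0728 + 0.0033 = 0.0761
F = 1144.27 · e^(0.0761 × 11/12) = 1144.27 × 1.07224902 = 1226.9424
Value of long forward = (F − K)·e^(−rT) = (1226.9424 − 1265.39) · e^(−0.0728·11/12)
= -38.4476 × 0.93544462 = -35.97
Short position value = −(long value) = $35.97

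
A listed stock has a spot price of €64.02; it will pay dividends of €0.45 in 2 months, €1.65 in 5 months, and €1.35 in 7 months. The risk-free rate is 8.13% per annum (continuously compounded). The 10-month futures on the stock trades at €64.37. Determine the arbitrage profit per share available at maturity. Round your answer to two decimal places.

PV(dividends) I = 0.45·e^(−0.0813·2/12) + 1.65·e^(−0.0813·5/12) + 1.35·e^(−0.0813·7/12) = 3.3265
Fair futures F* = (S − I)·e^(rT) = (64.02 − 3.3265)·e^0.067750 = 60.6935 × 1.070098 = 64.9480
Market €64.37 < fair 64.9480: forward underpriced → reverse cash-and-carry (short the stock, invest proceeds at r, pay the dividends, go long the forward).
Profit at T = |F_mkt − F*| = |64.37 − 64.9480| = €0.58 per share

€0.58 per share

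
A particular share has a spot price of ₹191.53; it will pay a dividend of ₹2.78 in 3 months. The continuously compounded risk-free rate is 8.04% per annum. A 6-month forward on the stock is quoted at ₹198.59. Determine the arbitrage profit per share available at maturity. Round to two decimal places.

₹2.04 per share

PV(dividends) I = 2.78·e^(−0.0804·3/12) = 2.7247
Fair forward F* = (S − I)·e^(rT) = (191.53 − 2.7247)·e^0.040200 = 188.8053 × 1.041019 = 196.5499
Market ₹198.59 > fair 196.5499: forward overpriced → cash-and-carry (borrow at r, buy the stock and collect the dividends, short the forward).
Profit at T = |F_mkt − F*| = |198.59 − 196.5499| = ₹2.04 per share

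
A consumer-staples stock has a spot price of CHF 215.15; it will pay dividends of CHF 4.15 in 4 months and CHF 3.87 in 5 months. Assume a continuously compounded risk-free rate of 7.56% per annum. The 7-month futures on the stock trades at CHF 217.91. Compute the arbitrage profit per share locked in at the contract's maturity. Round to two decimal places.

CHF 1.21 per share

PV(dividends) I = 4.15·e^(−0.0756·4/12) + 3.87·e^(−0.0756·5/12) = 7.7967
Fair futures F* = (S − I)·e^(rT) = (215.15 − 7.7967)·e^0.044100 = 207.3533 × 1.045087 = 216.7022
Market CHF 217.91 > fair 216.7022: forward overpriced → cash-and-carry (borrow at r, buy the stock and collect the dividends, short the forward).
Profit at T = |F_mkt − F*| = |217.91 − 216.7022| = CHF 1.21 per share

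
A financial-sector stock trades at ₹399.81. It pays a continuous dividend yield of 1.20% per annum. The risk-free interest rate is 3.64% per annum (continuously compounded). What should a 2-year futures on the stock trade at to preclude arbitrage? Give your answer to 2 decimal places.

₹419.80

F = S·e^((r − q)T) = 399.81 · e^((0.0364 − 0.0120) × 2)
= 399.81 · e^0.048800 = 399.81 × 1.050010
F = ₹419.80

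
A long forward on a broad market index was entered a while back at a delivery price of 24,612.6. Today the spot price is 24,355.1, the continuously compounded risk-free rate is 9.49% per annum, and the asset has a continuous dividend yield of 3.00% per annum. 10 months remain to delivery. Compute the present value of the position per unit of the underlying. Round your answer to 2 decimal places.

1012.64

Current fair forward for the remaining 10 months: F = S·e^((r − q)·T), (r − q) = 0.0949 − 0.0300 = 0.0649
F = 24355.1 · e^(0.0649 × 10/12) = 24355.1 × 1.05557256 = 25708.5753
Value of long forward = (F − K)·e^(−rT) = (25708.5753 − 24612.6) · e^(−0.0949·10/12)
= 1095.9753 × 0.92396292 = 1012.64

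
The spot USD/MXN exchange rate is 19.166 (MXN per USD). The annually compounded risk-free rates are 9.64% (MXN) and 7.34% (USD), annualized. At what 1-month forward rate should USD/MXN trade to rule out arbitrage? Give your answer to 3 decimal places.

19.200

By covered interest parity, F = S · (1+r_MXN)^T / (1+r_USD)^T
= 19.166 × 1.007699 / 1.005920 = 19.166 × 1.001769
F = 19.200 MXN per USD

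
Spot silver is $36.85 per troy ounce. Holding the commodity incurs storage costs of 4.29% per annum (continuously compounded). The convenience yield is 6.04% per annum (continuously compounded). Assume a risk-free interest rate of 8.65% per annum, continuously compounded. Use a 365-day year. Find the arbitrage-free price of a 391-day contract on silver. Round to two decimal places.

$39.68 per troy ounce

Net carry = r + u − y = 0.0865 + 0.0429 − 0.0604 = 0.0690
F = S·e^((r+u−y)T) = 36.85 · e^(0.0690 × 391/365) = 36.85 · e^0.073915
= 36.85 × 1.076715 = $39.68 per troy ounce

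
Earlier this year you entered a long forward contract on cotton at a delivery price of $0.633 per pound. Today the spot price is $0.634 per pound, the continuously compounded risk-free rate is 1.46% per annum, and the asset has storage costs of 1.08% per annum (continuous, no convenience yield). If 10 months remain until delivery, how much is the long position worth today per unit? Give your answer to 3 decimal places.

Current fair forward for the remaining 10 months: F = S·e^((r + u)·T), (r + u) = 0.0146 + 0.0108 = 0.0254
F = 0.634 · e^(0.0254 × 10/12) = 0.634 × 1.021392 = 0.6476
Value of long forward = (F − K)·e^(−rT) = (0.6476 − 0.633) · e^(−0.0146·10/12)
= 0.0146 × 0.987907 = 0.014

$0.014 per pound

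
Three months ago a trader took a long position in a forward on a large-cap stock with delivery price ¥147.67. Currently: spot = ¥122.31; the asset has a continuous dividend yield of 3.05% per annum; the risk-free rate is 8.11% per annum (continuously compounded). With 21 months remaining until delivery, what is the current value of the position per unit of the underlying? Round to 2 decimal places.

Current fair forward for the remaining 21 months: F = S·e^((r − q)·T), (r − q) = 0.0811 − 0.0305 = 0.0506
F = 122.31 · e^(0.0506 × 21/12) = 122.31 × 1.092589 = 133.6346
Value of long forward = (F − K)·e^(−rT) = (133.6346 − 147.67) · e^(−0.0811·21/12)
= -14.0354 × 0.867686 = -12.18

-¥12.18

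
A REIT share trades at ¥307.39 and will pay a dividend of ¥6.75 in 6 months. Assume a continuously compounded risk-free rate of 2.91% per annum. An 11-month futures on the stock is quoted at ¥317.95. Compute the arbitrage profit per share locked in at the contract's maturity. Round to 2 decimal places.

¥9.08 per share

PV(dividends) I = 6.75·e^(−0.0291·6/12) = 6.6525
Fair futures F* = (S − I)·e^(rT) = (307.39 − 6.6525)·e^0.026675 = 300.7375 × 1.027034 = 308.8676
Market ¥317.95 > fair 308.8676: forward overpriced → cash-and-carry (borrow at r, buy the stock and collect the dividends, short the forward).
Profit at T = |F_mkt − F*| = |317.95 − 308.8676| = ¥9.08 per share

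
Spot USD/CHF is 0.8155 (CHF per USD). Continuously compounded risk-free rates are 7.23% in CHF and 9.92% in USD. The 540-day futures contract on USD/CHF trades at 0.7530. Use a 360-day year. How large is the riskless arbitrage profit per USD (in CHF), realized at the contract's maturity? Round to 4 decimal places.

Fair futures: F* = S·e^(carry·T), with carry = (r_CHF − r_USD) = 0.0723 − 0.0992 = -0.0269
F* = 0.8155 · e^(-0.0269 × 540/360) = 0.8155 · e^-0.040350 = 0.8155 × 0.960453 = 0.7832
Market 0.7530 < fair 0.7832: forward underpriced → reverse cash-and-carry (short spot, go long the forward).
At maturity, profit = |F_mkt − F*| = |0.7530 − 0.7832| = 0.0302 per USD (in CHF)

0.0302 per USD (in CHF)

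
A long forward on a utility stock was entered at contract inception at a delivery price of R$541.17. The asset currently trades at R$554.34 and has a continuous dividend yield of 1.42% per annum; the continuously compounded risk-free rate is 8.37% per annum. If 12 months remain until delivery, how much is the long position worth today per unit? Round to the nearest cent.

Current fair forward for the remaining 12 months: F = S·e^((r − q)·T), (r − q) = 0.0837 − 0.0142 = 0.0695
F = 554.34 · e^(0.0695 × 12/12) = 554.34 × 1.071972 = 594.2370
Value of long forward = (F − K)·e^(−rT) = (594.2370 − 541.17) · e^(−0.0837·12/12)
= 53.0670 × 0.919707 = 48.81

R$48.81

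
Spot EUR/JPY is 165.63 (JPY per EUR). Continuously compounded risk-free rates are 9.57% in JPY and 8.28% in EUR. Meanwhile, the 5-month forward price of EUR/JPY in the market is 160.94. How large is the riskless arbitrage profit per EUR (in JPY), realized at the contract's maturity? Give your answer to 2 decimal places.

Fair forward: F* = S·e^(carry·T), with carry = (r_JPY − r_EUR) = 0.0957 − 0.0828 = 0.0129
F* = 165.63 · e^(0.0129 × 5/12) = 165.63 · e^0.005375 = 165.63 × 1.005389 = 166.5226
Market 160.94 < fair 166.5226: forward underpriced → reverse cash-and-carry (short spot, go long the forward).
At maturity, profit = |F_mkt − F*| = |160.94 − 166.5226| = 5.58 per EUR (in JPY)

5.58 per EUR (in JPY)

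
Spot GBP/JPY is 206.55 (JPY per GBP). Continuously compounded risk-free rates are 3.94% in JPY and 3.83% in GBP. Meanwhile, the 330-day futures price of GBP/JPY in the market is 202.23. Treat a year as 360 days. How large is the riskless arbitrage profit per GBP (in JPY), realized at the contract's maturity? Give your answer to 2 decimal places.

Fair futures: F* = S·e^(carry·T), with carry = (r_JPY − r_GBP) = 0.0394 − 0.0383 = 0.0011
F* = 206.55 · e^(0.0011 × 330/360) = 206.55 · e^0.001008 = 206.55 × 1.001009 = 206.7584
Market 202.23 < fair 206.7584: forward underpriced → reverse cash-and-carry (short spot, go long the forward).
At maturity, profit = |F_mkt − F*| = |202.23 − 206.7584| = 4.53 per GBP (in JPY)

4.53 per GBP (in JPY)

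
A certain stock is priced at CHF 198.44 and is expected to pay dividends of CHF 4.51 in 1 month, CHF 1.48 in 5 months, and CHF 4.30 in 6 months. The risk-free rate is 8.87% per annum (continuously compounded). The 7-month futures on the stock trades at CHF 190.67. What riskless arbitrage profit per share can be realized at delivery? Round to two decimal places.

PV(dividends) I = 4.51·e^(−0.0887·1/12) + 1.48·e^(−0.0887·5/12) + 4.30·e^(−0.0887·6/12) = 10.0165
Fair futures F* = (S − I)·e^(rT) = (198.44 − 10.0165)·e^0.051742 = 188.4235 × 1.053104 = 198.4295
Market CHF 190.67 < fair 198.4295: forward underpriced → reverse cash-and-carry (short the stock, invest proceeds at r, pay the dividends, go long the forward).
Profit at T = |F_mkt − F*| = |190.67 − 198.4295| = CHF 7.76 per share

CHF 7.76 per share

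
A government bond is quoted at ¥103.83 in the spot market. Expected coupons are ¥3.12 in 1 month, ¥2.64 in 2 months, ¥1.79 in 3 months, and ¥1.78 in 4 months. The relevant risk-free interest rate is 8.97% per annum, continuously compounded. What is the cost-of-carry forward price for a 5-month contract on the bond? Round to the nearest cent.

¥98.26

PV(coupons) I = 3.12·e^(−0.0897·1/12) + 2.64·e^(−0.0897·2/12) + 1.79·e^(−0.0897·3/12) + 1.78·e^(−0.0897·4/12)
I = 3.0968 + 2.6008 + 1.7503 + 1.7276 = 9.1755
F = (S − I)·e^(rT) = (103.83 − 9.1755) · e^(0.0897·5/12)
= 94.6545 · e^0.037375 = 94.6545 × 1.038082 = ¥98.26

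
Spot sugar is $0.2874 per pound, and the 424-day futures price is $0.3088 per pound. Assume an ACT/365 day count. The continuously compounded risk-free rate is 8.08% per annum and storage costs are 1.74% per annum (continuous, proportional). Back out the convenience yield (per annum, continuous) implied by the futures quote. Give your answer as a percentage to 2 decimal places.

3.64%

F = S·e^((r+u−y)T) ⇒ (r+u−y) = ln(F/S)/T
ln(0.3088/0.2874) = 0.071819; /T ⇒ 0.061825
y = r + u − ln(F/S)/T = 0.0808 + 0.0174 − 0.061825 = 0.036375
y = 3.64%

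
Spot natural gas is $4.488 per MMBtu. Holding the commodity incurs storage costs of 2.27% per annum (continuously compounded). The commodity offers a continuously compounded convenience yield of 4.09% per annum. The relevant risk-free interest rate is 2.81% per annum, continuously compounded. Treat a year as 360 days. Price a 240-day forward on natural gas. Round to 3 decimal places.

$4.518 per MMBtu

Net carry = r + u − y = 0.0281 + 0.0227 − 0.0409 = 0.0099
F = S·e^((r+u−y)T) = 4.488 · e^(0.0099 × 240/360) = 4.488 · e^0.006600
= 4.488 × 1.006622 = $4.518 per MMBtu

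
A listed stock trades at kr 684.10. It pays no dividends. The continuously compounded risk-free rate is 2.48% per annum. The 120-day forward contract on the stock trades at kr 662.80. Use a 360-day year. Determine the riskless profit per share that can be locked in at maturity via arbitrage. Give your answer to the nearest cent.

Fair forward: F* = S·e^(carry·T), with carry = r = 0.0248
F* = 684.10 · e^(0.0248 × 120/360) = 684.10 · e^0.008267 = 684.10 × 1.008301 = kr 689.7787
Market kr 662.80 < fair kr 689.7787: forward underpriced → reverse cash-and-carry (short spot, go long the forward).
At maturity, profit = |F_mkt − F*| = |662.80 − 689.7787| = kr 26.98 per share

kr 26.98 per share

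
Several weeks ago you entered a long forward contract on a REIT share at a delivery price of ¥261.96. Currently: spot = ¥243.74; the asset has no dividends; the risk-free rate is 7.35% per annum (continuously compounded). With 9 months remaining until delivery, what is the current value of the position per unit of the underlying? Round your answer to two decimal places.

Current fair forward for the remaining 9 months: F = S·e^(r·T), r = 0.0735
F = 243.74 · e^(0.0735 × 9/12) = 243.74 × 1.056673 = 257.5535
Value of long forward = (F − K)·e^(−rT) = (257.5535 − 261.96) · e^(−0.0735·9/12)
= -4.4065 × 0.946367 = -4.17

-¥4.17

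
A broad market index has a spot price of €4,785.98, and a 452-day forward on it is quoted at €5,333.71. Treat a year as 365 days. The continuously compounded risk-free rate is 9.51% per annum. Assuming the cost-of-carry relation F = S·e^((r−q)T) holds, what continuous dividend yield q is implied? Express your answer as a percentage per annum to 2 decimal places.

From F = S·e^((r−q)T): (r − q) = ln(F/S)/T
ln(5333.71/4785.98) = ln(1.114445) = 0.108357
(r − q) = 0.108357 / (452/365) = 0.087501
q = r − ln(F/S)/T = 0.0951 − 0.087501 = 0.007599
q = 0.76%

0.76%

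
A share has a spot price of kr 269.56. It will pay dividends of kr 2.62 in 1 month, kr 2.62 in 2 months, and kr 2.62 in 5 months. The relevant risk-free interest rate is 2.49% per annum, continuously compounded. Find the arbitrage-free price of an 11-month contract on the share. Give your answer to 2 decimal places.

PV(dividends) I = 2.62·e^(−0.0249·1/12) + 2.62·e^(−0.0249·2/12) + 2.62·e^(−0.0249·5/12)
I = 2.6146 + 2.6091 + 2.5930 = 7.8167
F = (S − I)·e^(rT) = (269.56 − 7.8167) · e^(0.0249·11/12)
= 261.7433 · e^0.022825 = 261.7433 × 1.023087 = kr 267.79

kr 267.79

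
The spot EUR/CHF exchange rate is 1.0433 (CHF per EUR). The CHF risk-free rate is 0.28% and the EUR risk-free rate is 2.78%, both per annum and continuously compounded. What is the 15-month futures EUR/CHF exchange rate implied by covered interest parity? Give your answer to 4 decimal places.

1.0112

F = S·e^((r_CHF − r_EUR)T) = 1.0433 · e^((0.0028 − 0.0278) × 15/12)
= 1.0433 · e^-0.031250 = 1.0433 × 0.969233
F = 1.0112 CHF per EUR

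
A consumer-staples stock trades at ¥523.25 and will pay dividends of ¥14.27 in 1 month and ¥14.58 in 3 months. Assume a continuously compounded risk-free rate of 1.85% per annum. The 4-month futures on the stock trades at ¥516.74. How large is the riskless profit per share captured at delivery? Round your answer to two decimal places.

¥19.19 per share

PV(dividends) I = 14.27·e^(−0.0185·1/12) + 14.58·e^(−0.0185·3/12) = 28.7607
Fair futures F* = (S − I)·e^(rT) = (523.25 − 28.7607)·e^0.006167 = 494.4893 × 1.006186 = 497.5482
Market ¥516.74 > fair 497.5482: forward overpriced → cash-and-carry (borrow at r, buy the stock and collect the dividends, short the forward).
Profit at T = |F_mkt − F*| = |516.74 − 497.5482| = ¥19.19 per share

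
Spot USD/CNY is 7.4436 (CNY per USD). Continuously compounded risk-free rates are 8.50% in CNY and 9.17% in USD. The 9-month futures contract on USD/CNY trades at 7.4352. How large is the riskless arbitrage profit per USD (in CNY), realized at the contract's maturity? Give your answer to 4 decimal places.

Fair futures: F* = S·e^(carry·T), with carry = (r_CNY − r_USD) = 0.0850 − 0.0917 = -0.0067
F* = 7.4436 · e^(-0.0067 × 9/12) = 7.4436 · e^-0.005025 = 7.4436 × 0.994988 = 7.4063
Market 7.4352 > fair 7.4063: forward overpriced → cash-and-carry (buy spot, short the forward).
At maturity, profit = |F_mkt − F*| = |7.4352 − 7.4063| = 0.0289 per USD (in CNY)

0.0289 per USD (in CNY)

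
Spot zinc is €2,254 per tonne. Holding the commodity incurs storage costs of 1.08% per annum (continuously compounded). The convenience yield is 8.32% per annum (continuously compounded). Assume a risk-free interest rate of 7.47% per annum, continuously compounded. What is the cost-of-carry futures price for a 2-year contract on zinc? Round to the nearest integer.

€2,264 per tonne

Net carry = r + u − y = 0.0747 + 0.0108 − 0.0832 = 0.0023
F = S·e^((r+u−y)T) = 2254 · e^(0.0023 × 2) = 2254 · e^0.004600
= 2254 × 1.004611 = €2,264 per tonne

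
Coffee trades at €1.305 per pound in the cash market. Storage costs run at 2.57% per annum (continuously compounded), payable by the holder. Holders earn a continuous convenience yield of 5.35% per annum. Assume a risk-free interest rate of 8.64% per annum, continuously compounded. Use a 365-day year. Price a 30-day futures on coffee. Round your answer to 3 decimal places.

€1.311 per pound

Net carry = r + u − y = 0.0864 + 0.0257 − 0.0535 = 0.0586
F = S·e^((r+u−y)T) = 1.305 · e^(0.0586 × 30/365) = 1.305 · e^0.004816
= 1.305 × 1.004828 = €1.311 per pound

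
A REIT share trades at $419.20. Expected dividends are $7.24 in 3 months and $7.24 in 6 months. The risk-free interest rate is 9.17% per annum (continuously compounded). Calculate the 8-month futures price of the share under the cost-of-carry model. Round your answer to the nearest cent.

PV(dividends) I = 7.24·e^(−0.0917·3/12) + 7.24·e^(−0.0917·6/12)
I = 7.0759 + 6.9155 = 13.9914
F = (S − I)·e^(rT) = (419.20 − 13.9914) · e^(0.0917·8/12)
= 405.2086 · e^0.061133 = 405.2086 × 1.063040 = $430.75

$430.75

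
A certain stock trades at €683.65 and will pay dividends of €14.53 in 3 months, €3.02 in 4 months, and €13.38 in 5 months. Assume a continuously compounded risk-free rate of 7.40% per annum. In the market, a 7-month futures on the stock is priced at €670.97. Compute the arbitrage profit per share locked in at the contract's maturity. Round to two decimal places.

PV(dividends) I = 14.53·e^(−0.0740·3/12) + 3.02·e^(−0.0740·4/12) + 13.38·e^(−0.0740·5/12) = 30.1838
Fair futures F* = (S − I)·e^(rT) = (683.65 − 30.1838)·e^0.043167 = 653.4662 × 1.044112 = 682.2919
Market €670.97 < fair 682.2919: forward underpriced → reverse cash-and-carry (short the stock, invest proceeds at r, pay the dividends, go long the forward).
Profit at T = |F_mkt − F*| = |670.97 − 682.2919| = €11.32 per share

€11.32 per share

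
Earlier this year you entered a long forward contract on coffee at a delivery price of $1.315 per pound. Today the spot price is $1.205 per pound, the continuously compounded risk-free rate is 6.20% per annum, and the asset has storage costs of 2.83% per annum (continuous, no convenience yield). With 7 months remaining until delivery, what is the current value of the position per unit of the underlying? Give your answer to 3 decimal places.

Current fair forward for the remaining 7 months: F = S·e^((r + u)·T), (r + u) = 0.0620 + 0.0283 = 0.0903
F = 1.205 · e^(0.0903 × 7/12) = 1.205 × 1.054087 = 1.2702
Value of long forward = (F − K)·e^(−rT) = (1.2702 − 1.315) · e^(−0.0620·7/12)
= -0.0448 × 0.964480 = -0.043

-$0.043 per pound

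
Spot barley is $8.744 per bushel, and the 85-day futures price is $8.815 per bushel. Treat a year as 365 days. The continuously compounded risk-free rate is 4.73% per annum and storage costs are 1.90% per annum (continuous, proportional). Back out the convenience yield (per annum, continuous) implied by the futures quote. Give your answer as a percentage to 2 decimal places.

3.16%

F = S·e^((r+u−y)T) ⇒ (r+u−y) = ln(F/S)/T
ln(8.815/8.744) = 0.008087; /T ⇒ 0.034727
y = r + u − ln(F/S)/T = 0.0473 + 0.0190 − 0.034727 = 0.031573
y = 3.16%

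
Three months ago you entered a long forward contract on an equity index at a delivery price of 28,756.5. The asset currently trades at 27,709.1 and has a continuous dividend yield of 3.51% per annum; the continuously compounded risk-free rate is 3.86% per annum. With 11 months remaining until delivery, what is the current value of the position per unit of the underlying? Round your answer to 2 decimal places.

Current fair forward for the remaining 11 months: F = S·e^((r − q)·T), (r − q) = 0.0386 − 0.0351 = 0.0035
F = 27709.1 · e^(0.0035 × 11/12) = 27709.1 × 1.00321349 = 27798.1429
Value of long forward = (F − K)·e^(−rT) = (27798.1429 − 28756.5) · e^(−0.0386·11/12)
= -958.3571 × 0.96523534 = -925.04

-925.04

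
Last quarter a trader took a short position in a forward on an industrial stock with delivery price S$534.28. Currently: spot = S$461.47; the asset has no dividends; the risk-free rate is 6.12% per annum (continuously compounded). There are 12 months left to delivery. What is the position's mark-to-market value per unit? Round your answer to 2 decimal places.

Current fair forward for the remaining 12 months: F = S·e^(r·T), r = 0.0612
F = 461.47 · e^(0.0612 × 12/12) = 461.47 × 1.063112 = 490.5943
Value of long forward = (F − K)·e^(−rT) = (490.5943 − 534.28) · e^(−0.0612·12/12)
= -43.6857 × 0.940635 = -41.09
Short position value = −(long value) = S$41.09

S$41.09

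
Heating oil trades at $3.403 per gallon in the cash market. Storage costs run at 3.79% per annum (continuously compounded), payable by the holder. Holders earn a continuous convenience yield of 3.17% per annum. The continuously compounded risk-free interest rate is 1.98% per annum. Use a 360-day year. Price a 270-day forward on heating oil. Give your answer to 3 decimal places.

$3.470 per gallon

Net carry = r + u − y = 0.0198 + 0.0379 − 0.0317 = 0.0260
F = S·e^((r+u−y)T) = 3.403 · e^(0.0260 × 270/360) = 3.403 · e^0.019500
= 3.403 × 1.019691 = $3.470 per gallon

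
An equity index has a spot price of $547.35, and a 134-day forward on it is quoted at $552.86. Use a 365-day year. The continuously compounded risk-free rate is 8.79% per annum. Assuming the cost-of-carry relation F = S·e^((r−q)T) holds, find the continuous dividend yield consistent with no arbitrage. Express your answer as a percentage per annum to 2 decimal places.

From F = S·e^((r−q)T): (r − q) = ln(F/S)/T
ln(552.86/547.35) = ln(1.010067) = 0.010017
(r − q) = 0.010017 / (134/365) = 0.027285
q = r − ln(F/S)/T = 0.0879 − 0.027285 = 0.060615
q = 6.06%

6.06%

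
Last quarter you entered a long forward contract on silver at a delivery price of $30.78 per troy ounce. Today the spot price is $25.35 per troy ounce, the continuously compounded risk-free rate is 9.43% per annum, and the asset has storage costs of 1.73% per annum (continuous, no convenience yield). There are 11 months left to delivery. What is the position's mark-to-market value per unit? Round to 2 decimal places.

Current fair forward for the remaining 11 months: F = S·e^((r + u)·T), (r + u) = 0.0943 + 0.0173 = 0.1116
F = 25.35 · e^(0.1116 × 11/12) = 25.35 × 1.107716 = 28.0806
Value of long forward = (F − K)·e^(−rT) = (28.0806 − 30.78) · e^(−0.0943·11/12)
= -2.6994 × 0.917189 = -2.48

-$2.48 per troy ounce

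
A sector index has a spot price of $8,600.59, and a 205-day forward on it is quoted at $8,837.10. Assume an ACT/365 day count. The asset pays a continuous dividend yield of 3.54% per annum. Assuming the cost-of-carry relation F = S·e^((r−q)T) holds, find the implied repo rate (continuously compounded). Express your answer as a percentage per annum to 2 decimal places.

From F = S·e^((r−q)T): (r − q) = ln(F/S)/T
ln(8837.10/8600.59) = ln(1.027499) = 0.027128
(r − q) = 0.027128 / (205/365) = 0.048301
r = ln(F/S)/T + q = 0.048301 + 0.0354 = 0.083701
r = 8.37%

8.37%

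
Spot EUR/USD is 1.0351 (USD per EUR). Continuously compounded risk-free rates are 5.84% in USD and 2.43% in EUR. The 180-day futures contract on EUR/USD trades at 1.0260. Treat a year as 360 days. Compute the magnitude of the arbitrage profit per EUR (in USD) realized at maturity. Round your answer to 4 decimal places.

Fair futures: F* = S·e^(carry·T), with carry = (r_USD − r_EUR) = 0.0584 − 0.0243 = 0.0341
F* = 1.0351 · e^(0.0341 × 180/360) = 1.0351 · e^0.017050 = 1.0351 × 1.017196 = 1.0529
Market 1.0260 < fair 1.0529: forward underpriced → reverse cash-and-carry (short spot, go long the forward).
At maturity, profit = |F_mkt − F*| = |1.0260 − 1.0529| = 0.0269 per EUR (in USD)

0.0269 per EUR (in USD)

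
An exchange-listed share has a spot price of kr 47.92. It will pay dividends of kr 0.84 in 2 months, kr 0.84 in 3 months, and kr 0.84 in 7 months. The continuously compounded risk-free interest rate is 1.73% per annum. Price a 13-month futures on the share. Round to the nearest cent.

PV(dividends) I = 0.84·e^(−0.0173·2/12) + 0.84·e^(−0.0173·3/12) + 0.84·e^(−0.0173·7/12)
I = 0.8376 + 0.8364 + 0.8316 = 2.5056
F = (S − I)·e^(rT) = (47.92 − 2.5056) · e^(0.0173·13/12)
= 45.4144 · e^0.018742 = 45.4144 × 1.018919 = kr 46.27

kr 46.27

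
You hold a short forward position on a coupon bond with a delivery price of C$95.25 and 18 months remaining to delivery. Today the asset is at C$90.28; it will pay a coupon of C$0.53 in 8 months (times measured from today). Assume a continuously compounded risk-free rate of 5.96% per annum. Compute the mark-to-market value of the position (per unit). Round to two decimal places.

PV(remaining coupons) I = 0.53·e^(−0.0596·8/12) = 0.5094
Current forward F = (S − I)·e^(rT) = (90.28 − 0.5094)·e^(0.0596·18/12) = 89.7706 × 1.093518 = 98.1658
Value (long) = (F − K)·e^(−rT) = (98.1658 − 95.25) × 0.914480 = 2.6664
Short position value = −(long value) = -C$2.67

-C$2.67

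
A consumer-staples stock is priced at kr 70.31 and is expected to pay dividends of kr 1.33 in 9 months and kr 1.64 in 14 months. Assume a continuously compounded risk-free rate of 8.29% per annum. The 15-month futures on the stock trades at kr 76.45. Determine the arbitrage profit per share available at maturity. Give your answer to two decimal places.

PV(dividends) I = 1.33·e^(−0.0829·9/12) + 1.64·e^(−0.0829·14/12) = 2.7386
Fair futures F* = (S − I)·e^(rT) = (70.31 − 2.7386)·e^0.103625 = 67.5714 × 1.109184 = 74.9491
Market kr 76.45 > fair 74.9491: forward overpriced → cash-and-carry (borrow at r, buy the stock and collect the dividends, short the forward).
Profit at T = |F_mkt − F*| = |76.45 − 74.9491| = kr 1.50 per share

kr 1.50 per share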